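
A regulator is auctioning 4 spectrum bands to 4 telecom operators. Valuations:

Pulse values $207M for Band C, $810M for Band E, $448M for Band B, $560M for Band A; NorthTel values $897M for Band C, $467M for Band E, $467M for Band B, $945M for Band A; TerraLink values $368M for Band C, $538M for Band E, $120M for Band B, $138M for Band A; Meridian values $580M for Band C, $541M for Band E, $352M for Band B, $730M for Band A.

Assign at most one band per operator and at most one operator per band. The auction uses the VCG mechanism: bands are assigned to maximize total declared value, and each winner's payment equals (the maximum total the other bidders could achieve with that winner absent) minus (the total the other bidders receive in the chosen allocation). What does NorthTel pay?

Efficient allocation: Pulse→Band B ($448M), NorthTel→Band C ($897M), TerraLink→Band E ($538M), Meridian→Band A ($730M); total welfare W = $2613M.
NorthTel receives Band C at value $897M, so the others get W − 897 = $1716M.
Without NorthTel: best allocation of the remaining 3 bidders over all 4 bands is Pulse→Band E ($810M), TerraLink→Band C ($368M), Meridian→Band A ($730M), total $1908M.
VCG payment = (others' best without NorthTel) − (others' welfare with NorthTel) = 1908 − 1716 = $192M.

NorthTel pays $192M.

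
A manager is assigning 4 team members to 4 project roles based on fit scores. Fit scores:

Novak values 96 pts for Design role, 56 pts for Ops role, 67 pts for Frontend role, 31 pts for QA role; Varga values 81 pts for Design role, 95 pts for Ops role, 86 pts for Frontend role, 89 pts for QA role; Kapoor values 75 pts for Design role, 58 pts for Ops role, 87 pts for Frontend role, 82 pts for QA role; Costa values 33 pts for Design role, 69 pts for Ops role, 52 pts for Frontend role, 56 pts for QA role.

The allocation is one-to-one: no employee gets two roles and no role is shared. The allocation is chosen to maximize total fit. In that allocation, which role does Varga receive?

Varga receives QA role.

Optimal: Novak→Design role (96 pts), Varga→QA role (89 pts), Kapoor→Frontend role (87 pts), Costa→Ops role (69 pts) — total 96+89+87+69 = 341 pts.
Next-best assignment: Novak→Design role, Varga→Ops role, Kapoor→Frontend role, Costa→QA role = 334 pts.
Swapping Kapoor↔Novak (Kapoor→Design role 75 pts, Novak→Frontend role 67 pts) loses 41.
Varga's own top role is Ops role (95 pts), but forcing Varga→Ops role and reassigning the rest optimally gives only 334 pts — worse by 7.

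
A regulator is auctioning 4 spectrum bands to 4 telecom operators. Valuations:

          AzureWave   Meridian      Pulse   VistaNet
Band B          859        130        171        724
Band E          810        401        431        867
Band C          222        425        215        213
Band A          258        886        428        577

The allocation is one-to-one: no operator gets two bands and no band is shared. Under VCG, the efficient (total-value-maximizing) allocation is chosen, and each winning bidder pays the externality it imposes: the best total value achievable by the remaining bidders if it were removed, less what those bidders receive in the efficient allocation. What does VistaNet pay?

VistaNet pays $216M.

Efficient allocation: AzureWave→Band B ($859M), Meridian→Band A ($886M), Pulse→Band C ($215M), VistaNet→Band E ($867M); total welfare W = $2827M.
VistaNet receives Band E at value $867M, so the others get W − 867 = $1960M.
Without VistaNet: best allocation of the remaining 3 bidders over all 4 bands is AzureWave→Band B ($859M), Meridian→Band A ($886M), Pulse→Band E ($431M), total $2176M.
VCG payment = (others' best without VistaNet) − (others' welfare with VistaNet) = 2176 − 1960 = $216M.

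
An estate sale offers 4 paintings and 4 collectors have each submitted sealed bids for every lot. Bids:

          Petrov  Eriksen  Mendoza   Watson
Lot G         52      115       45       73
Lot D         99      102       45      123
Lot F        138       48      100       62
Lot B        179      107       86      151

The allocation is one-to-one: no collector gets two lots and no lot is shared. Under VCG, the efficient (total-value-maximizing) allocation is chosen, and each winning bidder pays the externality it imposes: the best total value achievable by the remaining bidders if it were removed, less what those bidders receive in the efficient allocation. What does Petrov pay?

Efficient allocation: Petrov→Lot B ($179), Eriksen→Lot G ($115), Mendoza→Lot F ($100), Watson→Lot D ($123); total welfare W = $517.
Petrov receives Lot B at value $179, so the others get W − 179 = $338.
Without Petrov: best allocation of the remaining 3 bidders over all 4 lots is Eriksen→Lot G ($115), Mendoza→Lot F ($100), Watson→Lot B ($151), total $366.
VCG payment = (others' best without Petrov) − (others' welfare with Petrov) = 366 − 338 = $28.

Petrov pays $28.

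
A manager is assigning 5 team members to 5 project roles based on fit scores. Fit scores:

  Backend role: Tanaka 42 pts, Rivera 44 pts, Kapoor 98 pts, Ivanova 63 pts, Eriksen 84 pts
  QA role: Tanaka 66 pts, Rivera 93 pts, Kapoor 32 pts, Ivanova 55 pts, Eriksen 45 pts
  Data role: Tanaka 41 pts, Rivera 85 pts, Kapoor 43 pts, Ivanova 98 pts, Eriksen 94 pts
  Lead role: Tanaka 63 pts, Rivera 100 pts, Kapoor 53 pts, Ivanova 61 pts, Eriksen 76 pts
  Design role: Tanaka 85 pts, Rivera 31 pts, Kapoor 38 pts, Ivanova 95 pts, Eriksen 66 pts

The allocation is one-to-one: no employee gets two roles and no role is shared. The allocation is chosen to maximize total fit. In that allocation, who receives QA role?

This is a one-to-one assignment (maximum-weight bipartite matching).
Optimal: Tanaka→QA role (66 pts), Rivera→Lead role (100 pts), Kapoor→Backend role (98 pts), Ivanova→Design role (95 pts), Eriksen→Data role (94 pts) — total 66+100+98+95+94 = 453 pts.
Max-entry greedy (repeatedly take the single best remaining cell) gives 426 pts, worse by 27.
Next-best assignment: Tanaka→Design role, Rivera→QA role, Kapoor→Backend role, Ivanova→Data role, Eriksen→Lead role = 450 pts.
Swapping Kapoor↔Rivera (Kapoor→Lead role 53 pts, Rivera→Backend role 44 pts) loses 101.
Tanaka's own top role is Design role (85 pts), but forcing Tanaka→Design role and reassigning the rest optimally gives only 450 pts — worse by 3.

Tanaka receives QA role.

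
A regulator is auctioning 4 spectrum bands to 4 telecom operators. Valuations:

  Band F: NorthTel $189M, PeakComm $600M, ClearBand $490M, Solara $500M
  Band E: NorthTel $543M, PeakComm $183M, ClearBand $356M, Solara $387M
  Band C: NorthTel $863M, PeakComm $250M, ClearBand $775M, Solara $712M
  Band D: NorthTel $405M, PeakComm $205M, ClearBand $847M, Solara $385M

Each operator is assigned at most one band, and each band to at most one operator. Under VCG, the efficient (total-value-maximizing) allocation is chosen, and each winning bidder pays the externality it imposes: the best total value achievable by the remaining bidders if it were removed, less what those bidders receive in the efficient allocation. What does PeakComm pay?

Efficient allocation: NorthTel→Band E ($543M), PeakComm→Band F ($600M), ClearBand→Band D ($847M), Solara→Band C ($712M); total welfare W = $2702M.
PeakComm receives Band F at value $600M, so the others get W − 600 = $2102M.
Without PeakComm: best allocation of the remaining 3 bidders over all 4 bands is NorthTel→Band C ($863M), ClearBand→Band D ($847M), Solara→Band F ($500M), total $2210M.
VCG payment = (others' best without PeakComm) − (others' welfare with PeakComm) = 2210 − 2102 = $108M.

PeakComm pays $108M.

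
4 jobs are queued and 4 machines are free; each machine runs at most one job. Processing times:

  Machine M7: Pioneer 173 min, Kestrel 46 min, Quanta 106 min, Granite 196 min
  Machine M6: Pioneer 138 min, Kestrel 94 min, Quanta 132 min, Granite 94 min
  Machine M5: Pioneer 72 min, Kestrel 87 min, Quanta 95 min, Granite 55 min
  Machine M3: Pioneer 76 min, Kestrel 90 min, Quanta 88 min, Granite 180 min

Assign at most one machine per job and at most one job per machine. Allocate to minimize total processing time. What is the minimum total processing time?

Optimal: Pioneer→Machine M5 (72 min), Kestrel→Machine M7 (46 min), Quanta→Machine M3 (88 min), Granite→Machine M6 (94 min) — total 72+46+88+94 = 300 min.
Min-entry greedy (repeatedly take the single cheapest remaining cell) gives 309 min, worse by 9.
No other one-to-one assignment undercuts 300 min.

Minimum total: 300 min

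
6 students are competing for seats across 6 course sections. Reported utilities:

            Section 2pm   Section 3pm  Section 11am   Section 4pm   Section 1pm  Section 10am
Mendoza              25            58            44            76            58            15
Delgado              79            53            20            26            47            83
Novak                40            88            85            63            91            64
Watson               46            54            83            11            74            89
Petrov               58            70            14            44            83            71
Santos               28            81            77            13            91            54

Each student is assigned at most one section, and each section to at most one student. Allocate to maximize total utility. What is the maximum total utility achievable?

Max total: 493 points

Optimal: Mendoza→Section 4pm (76 points), Delgado→Section 2pm (79 points), Novak→Section 11am (85 points), Watson→Section 10am (89 points), Petrov→Section 1pm (83 points), Santos→Section 3pm (81 points) — total 76+79+85+89+83+81 = 493 points.
Max-entry greedy (repeatedly take the single best remaining cell) gives 430 points, worse by 63.
Swapping Mendoza↔Santos (Mendoza→Section 3pm 58 points, Santos→Section 4pm 13 points) loses 86.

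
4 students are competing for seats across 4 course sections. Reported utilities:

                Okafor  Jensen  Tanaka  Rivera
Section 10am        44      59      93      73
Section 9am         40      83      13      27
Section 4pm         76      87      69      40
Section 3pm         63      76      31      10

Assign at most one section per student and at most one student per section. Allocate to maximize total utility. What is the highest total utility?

Max total: 288 points

This is the linear assignment problem.
Optimal: Okafor→Section 3pm (63 points), Jensen→Section 9am (83 points), Tanaka→Section 4pm (69 points), Rivera→Section 10am (73 points) — total 63+83+69+73 = 288 points.
Max-entry greedy (repeatedly take the single best remaining cell) gives 270 points, worse by 18.
Next-best assignment: Okafor→Section 3pm, Jensen→Section 9am, Tanaka→Section 10am, Rivera→Section 4pm = 279 points.
Swapping Tanaka↔Okafor (Tanaka→Section 3pm 31 points, Okafor→Section 4pm 76 points) loses 25.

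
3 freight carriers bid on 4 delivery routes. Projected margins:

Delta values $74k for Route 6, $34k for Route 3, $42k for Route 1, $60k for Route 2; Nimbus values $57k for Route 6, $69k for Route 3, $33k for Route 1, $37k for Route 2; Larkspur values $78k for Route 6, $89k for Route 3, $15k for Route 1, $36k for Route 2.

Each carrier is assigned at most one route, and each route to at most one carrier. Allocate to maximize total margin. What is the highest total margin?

Optimal: Delta→Route 2 ($60k), Nimbus→Route 3 ($69k), Larkspur→Route 6 ($78k) — total 60+69+78 = $207k.
Next-best assignment: Delta→Route 2, Nimbus→Route 6, Larkspur→Route 3 = $206k.
Swapping Nimbus↔Larkspur (Nimbus→Route 6 $57k, Larkspur→Route 3 $89k) loses 1.
Checked against all permutations: $207k is optimal.

Maximum total: $207k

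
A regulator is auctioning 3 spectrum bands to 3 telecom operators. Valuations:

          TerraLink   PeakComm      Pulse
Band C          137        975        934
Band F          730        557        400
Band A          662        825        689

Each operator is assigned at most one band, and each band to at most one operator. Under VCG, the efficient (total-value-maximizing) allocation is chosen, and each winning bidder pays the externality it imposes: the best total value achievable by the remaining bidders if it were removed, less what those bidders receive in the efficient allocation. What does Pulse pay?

Pulse pays $150M.

Efficient allocation: TerraLink→Band F ($730M), PeakComm→Band A ($825M), Pulse→Band C ($934M); total welfare W = $2489M.
Pulse receives Band C at value $934M, so the others get W − 934 = $1555M.
Without Pulse: best allocation of the remaining 2 bidders over all 3 bands is TerraLink→Band F ($730M), PeakComm→Band C ($975M), total $1705M.
VCG payment = (others' best without Pulse) − (others' welfare with Pulse) = 1705 − 1555 = $150M.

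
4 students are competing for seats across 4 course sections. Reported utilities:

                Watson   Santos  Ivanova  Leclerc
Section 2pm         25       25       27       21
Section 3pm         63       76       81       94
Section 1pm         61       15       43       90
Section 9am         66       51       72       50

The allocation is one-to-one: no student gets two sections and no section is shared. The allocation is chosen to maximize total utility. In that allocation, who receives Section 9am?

Optimal: Watson→Section 2pm (25 points), Santos→Section 3pm (76 points), Ivanova→Section 9am (72 points), Leclerc→Section 1pm (90 points) — total 25+76+72+90 = 263 points.
Max-entry greedy (repeatedly take the single best remaining cell) gives 252 points, worse by 11.
Every other assignment is strictly worse.
Ivanova's own top section is Section 3pm (81 points), but forcing Ivanova→Section 3pm and reassigning the rest optimally gives only 262 points — worse by 1.

Ivanova receives Section 9am.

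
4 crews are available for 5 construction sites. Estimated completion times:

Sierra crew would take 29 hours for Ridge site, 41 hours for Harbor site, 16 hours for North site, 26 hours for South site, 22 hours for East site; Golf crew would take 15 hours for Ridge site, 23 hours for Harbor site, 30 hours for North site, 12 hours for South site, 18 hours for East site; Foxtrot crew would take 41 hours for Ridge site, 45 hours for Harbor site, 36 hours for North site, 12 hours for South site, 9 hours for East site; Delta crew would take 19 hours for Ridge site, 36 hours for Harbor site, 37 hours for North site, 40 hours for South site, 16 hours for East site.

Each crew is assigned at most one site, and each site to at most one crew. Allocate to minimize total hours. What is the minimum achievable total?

Optimal: Sierra crew→North site (16 hours), Golf crew→South site (12 hours), Foxtrot crew→East site (9 hours), Delta crew→Ridge site (19 hours) — total 16+12+9+19 = 56 hours.
Column-greedy (each site in turn goes to its cheapest remaining crew) gives 79 hours, worse by 23.
Every other assignment is strictly worse.

Min total: 56 hours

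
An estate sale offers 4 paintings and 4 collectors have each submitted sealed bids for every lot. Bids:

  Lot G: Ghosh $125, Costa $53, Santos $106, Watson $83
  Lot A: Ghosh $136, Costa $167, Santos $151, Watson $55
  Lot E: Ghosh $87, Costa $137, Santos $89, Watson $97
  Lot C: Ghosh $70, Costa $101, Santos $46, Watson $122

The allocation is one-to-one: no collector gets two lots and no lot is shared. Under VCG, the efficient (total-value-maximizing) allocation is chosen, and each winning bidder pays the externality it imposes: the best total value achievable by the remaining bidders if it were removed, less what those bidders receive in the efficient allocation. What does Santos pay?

Santos pays $30.

Efficient allocation: Ghosh→Lot G ($125), Costa→Lot E ($137), Santos→Lot A ($151), Watson→Lot C ($122); total welfare W = $535.
Santos receives Lot A at value $151, so the others get W − 151 = $384.
Without Santos: best allocation of the remaining 3 bidders over all 4 lots is Ghosh→Lot G ($125), Costa→Lot A ($167), Watson→Lot C ($122), total $414.
VCG payment = (others' best without Santos) − (others' welfare with Santos) = 414 − 384 = $30.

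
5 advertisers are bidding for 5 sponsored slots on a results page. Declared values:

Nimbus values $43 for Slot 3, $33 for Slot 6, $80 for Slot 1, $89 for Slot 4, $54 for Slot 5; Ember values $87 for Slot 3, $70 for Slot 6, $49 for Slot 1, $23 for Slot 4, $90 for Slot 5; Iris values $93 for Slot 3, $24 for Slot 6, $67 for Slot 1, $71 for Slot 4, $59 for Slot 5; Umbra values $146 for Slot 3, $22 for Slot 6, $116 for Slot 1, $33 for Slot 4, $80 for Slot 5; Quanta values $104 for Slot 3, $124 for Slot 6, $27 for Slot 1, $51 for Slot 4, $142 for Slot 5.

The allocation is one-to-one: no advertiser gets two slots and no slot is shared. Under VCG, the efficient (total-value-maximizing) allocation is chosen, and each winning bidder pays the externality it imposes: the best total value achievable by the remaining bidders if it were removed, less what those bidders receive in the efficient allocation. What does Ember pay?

Efficient allocation: Nimbus→Slot 4 ($89), Ember→Slot 5 ($90), Iris→Slot 1 ($67), Umbra→Slot 3 ($146), Quanta→Slot 6 ($124); total welfare W = $516.
Ember receives Slot 5 at value $90, so the others get W − 90 = $426.
Without Ember: best allocation of the remaining 4 bidders over all 5 slots is Nimbus→Slot 4 ($89), Iris→Slot 1 ($67), Umbra→Slot 3 ($146), Quanta→Slot 5 ($142), total $444.
VCG payment = (others' best without Ember) − (others' welfare with Ember) = 444 − 426 = $18.

Ember pays $18.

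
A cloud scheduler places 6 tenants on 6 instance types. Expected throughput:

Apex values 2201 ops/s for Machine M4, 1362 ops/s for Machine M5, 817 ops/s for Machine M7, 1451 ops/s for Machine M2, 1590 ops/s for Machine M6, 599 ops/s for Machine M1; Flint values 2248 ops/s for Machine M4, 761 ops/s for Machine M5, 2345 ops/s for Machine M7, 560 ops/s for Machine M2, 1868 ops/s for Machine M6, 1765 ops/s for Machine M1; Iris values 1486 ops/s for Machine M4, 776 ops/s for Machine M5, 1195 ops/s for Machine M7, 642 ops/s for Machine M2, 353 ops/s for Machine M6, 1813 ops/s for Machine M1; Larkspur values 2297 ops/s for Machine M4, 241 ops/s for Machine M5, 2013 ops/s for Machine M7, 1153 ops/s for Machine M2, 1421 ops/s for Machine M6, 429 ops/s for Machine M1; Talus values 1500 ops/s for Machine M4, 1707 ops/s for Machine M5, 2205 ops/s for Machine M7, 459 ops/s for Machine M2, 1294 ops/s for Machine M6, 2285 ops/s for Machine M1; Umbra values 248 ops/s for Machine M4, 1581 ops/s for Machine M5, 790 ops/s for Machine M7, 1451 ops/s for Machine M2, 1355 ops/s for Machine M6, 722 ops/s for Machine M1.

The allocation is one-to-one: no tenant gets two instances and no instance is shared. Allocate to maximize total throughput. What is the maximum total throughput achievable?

This is the linear assignment problem.
Optimal: Apex→Machine M2 (1451 ops/s), Flint→Machine M6 (1868 ops/s), Iris→Machine M1 (1813 ops/s), Larkspur→Machine M4 (2297 ops/s), Talus→Machine M7 (2205 ops/s), Umbra→Machine M5 (1581 ops/s) — total 1451+1868+1813+2297+2205+1581 = 11215 ops/s.
Column-greedy (each instance in turn goes to its best remaining tenant) gives 10968 ops/s, worse by 247.
Next-best assignment: Apex→Machine M6, Flint→Machine M7, Iris→Machine M1, Larkspur→Machine M4, Talus→Machine M5, Umbra→Machine M2 = 11203 ops/s.
Swapping Iris↔Talus (Iris→Machine M7 1195 ops/s, Talus→Machine M1 2285 ops/s) loses 538.

Maximum total: 11215 ops/s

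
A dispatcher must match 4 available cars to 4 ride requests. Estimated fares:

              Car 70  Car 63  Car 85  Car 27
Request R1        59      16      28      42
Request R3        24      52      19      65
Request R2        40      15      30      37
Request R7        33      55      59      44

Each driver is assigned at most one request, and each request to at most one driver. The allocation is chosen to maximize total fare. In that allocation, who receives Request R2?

Optimal: Car 70→Request R1 ($59), Car 63→Request R7 ($55), Car 85→Request R2 ($30), Car 27→Request R3 ($65) — total 59+55+30+65 = $209.
Checked against all permutations: $209 is optimal.
Car 85's own top request is Request R7 ($59), but forcing Car 85→Request R7 and reassigning the rest optimally gives only $207 — worse by 2.

Car 85 receives Request R2.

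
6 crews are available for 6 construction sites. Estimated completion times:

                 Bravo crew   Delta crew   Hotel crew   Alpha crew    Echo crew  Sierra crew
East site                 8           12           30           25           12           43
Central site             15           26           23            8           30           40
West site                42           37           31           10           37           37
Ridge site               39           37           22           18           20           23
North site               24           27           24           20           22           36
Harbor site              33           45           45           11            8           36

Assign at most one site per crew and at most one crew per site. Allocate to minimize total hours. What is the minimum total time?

Optimal: Bravo crew→Central site (15 hours), Delta crew→East site (12 hours), Hotel crew→North site (24 hours), Alpha crew→West site (10 hours), Echo crew→Harbor site (8 hours), Sierra crew→Ridge site (23 hours) — total 15+12+24+10+8+23 = 92 hours.
Column-greedy (each site in turn goes to its cheapest remaining crew) gives 130 hours, worse by 38.
Every other assignment is strictly worse.

Min total: 92 hours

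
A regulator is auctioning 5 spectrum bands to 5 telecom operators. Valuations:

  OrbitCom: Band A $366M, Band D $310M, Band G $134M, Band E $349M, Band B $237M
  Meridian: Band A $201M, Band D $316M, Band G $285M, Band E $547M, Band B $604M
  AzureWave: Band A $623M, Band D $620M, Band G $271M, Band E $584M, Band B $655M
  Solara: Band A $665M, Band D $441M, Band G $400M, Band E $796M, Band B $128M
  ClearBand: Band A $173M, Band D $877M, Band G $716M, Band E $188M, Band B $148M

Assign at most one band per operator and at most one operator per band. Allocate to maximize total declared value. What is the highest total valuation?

Optimal: OrbitCom→Band A ($366M), Meridian→Band B ($604M), AzureWave→Band D ($620M), Solara→Band E ($796M), ClearBand→Band G ($716M) — total 366+604+620+796+716 = $3102M.
Max-entry greedy (repeatedly take the single best remaining cell) gives $2979M, worse by 123.
Next-best assignment: OrbitCom→Band D, Meridian→Band B, AzureWave→Band A, Solara→Band E, ClearBand→Band G = $3049M.
Every other assignment is strictly worse.

Max total: $3102M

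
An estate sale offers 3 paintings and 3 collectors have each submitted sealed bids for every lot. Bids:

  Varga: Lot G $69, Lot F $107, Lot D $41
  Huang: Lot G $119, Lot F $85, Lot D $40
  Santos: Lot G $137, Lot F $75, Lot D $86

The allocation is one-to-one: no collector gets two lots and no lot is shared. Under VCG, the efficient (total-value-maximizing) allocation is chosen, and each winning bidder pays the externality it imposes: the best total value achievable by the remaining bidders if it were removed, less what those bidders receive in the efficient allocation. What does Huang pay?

Efficient allocation: Varga→Lot F ($107), Huang→Lot G ($119), Santos→Lot D ($86); total welfare W = $312.
Huang receives Lot G at value $119, so the others get W − 119 = $193.
Without Huang: best allocation of the remaining 2 bidders over all 3 lots is Varga→Lot F ($107), Santos→Lot G ($137), total $244.
VCG payment = (others' best without Huang) − (others' welfare with Huang) = 244 − 193 = $51.

Huang pays $51.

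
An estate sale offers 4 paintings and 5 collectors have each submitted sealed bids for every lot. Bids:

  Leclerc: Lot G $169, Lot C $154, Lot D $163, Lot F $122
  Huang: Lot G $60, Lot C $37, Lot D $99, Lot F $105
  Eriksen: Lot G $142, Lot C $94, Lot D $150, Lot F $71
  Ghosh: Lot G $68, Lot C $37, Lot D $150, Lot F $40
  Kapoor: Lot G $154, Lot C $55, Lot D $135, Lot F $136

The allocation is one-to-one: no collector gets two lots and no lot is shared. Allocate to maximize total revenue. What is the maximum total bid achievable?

Optimal: Eriksen→Lot G ($142), Leclerc→Lot C ($154), Ghosh→Lot D ($150), Kapoor→Lot F ($136) — total 142+154+150+136 = $582.

Max total: $582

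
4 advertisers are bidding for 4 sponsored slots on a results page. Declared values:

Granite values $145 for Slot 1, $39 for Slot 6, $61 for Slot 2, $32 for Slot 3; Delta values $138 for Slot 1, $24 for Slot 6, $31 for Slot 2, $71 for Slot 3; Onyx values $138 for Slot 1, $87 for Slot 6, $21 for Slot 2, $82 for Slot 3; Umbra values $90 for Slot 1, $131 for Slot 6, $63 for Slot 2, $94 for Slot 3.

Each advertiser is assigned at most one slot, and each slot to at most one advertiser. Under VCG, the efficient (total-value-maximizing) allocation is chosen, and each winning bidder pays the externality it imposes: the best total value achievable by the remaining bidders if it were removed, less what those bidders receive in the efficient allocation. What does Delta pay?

Delta pays $84.

Efficient allocation: Granite→Slot 2 ($61), Delta→Slot 1 ($138), Onyx→Slot 3 ($82), Umbra→Slot 6 ($131); total welfare W = $412.
Delta receives Slot 1 at value $138, so the others get W − 138 = $274.
Without Delta: best allocation of the remaining 3 bidders over all 4 slots is Granite→Slot 1 ($145), Onyx→Slot 3 ($82), Umbra→Slot 6 ($131), total $358.
VCG payment = (others' best without Delta) − (others' welfare with Delta) = 358 − 274 = $84.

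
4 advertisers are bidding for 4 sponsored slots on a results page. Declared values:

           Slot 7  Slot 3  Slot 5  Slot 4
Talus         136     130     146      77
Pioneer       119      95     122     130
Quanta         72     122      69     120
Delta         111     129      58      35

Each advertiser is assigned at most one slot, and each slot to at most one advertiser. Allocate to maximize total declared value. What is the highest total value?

Max total: $514

This is a one-to-one assignment (maximum-weight bipartite matching).
Optimal: Talus→Slot 5 ($146), Pioneer→Slot 7 ($119), Quanta→Slot 4 ($120), Delta→Slot 3 ($129) — total 146+119+120+129 = $514.
Row-greedy (each advertiser in turn takes its best remaining slot) gives $509, worse by 5.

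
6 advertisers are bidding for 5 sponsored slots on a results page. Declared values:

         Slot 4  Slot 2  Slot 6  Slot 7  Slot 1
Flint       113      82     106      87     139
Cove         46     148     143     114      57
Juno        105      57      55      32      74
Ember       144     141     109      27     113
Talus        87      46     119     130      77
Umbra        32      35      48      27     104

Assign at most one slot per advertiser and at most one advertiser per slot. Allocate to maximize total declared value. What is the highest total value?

Maximum total: $658

This is a one-to-one assignment (maximum-weight bipartite matching).
Optimal: Juno→Slot 4 ($105), Ember→Slot 2 ($141), Cove→Slot 6 ($143), Talus→Slot 7 ($130), Flint→Slot 1 ($139) — total 105+141+143+130+139 = $658.
Row-greedy (each advertiser in turn takes its best remaining slot) gives $631, worse by 27.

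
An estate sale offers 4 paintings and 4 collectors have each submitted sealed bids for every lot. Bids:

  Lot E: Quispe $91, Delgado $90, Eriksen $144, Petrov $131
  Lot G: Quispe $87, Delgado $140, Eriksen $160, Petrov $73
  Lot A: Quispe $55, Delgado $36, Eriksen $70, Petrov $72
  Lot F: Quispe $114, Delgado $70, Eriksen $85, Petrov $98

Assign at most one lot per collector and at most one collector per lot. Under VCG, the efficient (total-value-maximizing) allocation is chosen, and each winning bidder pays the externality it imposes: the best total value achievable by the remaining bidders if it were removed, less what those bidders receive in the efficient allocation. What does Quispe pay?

Efficient allocation: Quispe→Lot F ($114), Delgado→Lot G ($140), Eriksen→Lot E ($144), Petrov→Lot A ($72); total welfare W = $470.
Quispe receives Lot F at value $114, so the others get W − 114 = $356.
Without Quispe: best allocation of the remaining 3 bidders over all 4 lots is Delgado→Lot G ($140), Eriksen→Lot E ($144), Petrov→Lot F ($98), total $382.
VCG payment = (others' best without Quispe) − (others' welfare with Quispe) = 382 − 356 = $26.

Quispe pays $26.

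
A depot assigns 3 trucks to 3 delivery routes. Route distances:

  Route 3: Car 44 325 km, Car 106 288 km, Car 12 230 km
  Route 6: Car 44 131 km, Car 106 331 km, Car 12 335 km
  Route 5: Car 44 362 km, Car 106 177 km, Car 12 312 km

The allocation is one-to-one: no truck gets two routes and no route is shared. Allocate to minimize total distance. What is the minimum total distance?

Minimum total: 538 km

Treat this as an assignment problem: match each truck to one route.
Optimal: Car 44→Route 6 (131 km), Car 106→Route 5 (177 km), Car 12→Route 3 (230 km) — total 131+177+230 = 538 km.
Next-best assignment: Car 44→Route 6, Car 106→Route 3, Car 12→Route 5 = 731 km.
Swapping Car 44↔Car 12 (Car 44→Route 3 325 km, Car 12→Route 6 335 km) adds 299.
No other one-to-one assignment undercuts 538 km.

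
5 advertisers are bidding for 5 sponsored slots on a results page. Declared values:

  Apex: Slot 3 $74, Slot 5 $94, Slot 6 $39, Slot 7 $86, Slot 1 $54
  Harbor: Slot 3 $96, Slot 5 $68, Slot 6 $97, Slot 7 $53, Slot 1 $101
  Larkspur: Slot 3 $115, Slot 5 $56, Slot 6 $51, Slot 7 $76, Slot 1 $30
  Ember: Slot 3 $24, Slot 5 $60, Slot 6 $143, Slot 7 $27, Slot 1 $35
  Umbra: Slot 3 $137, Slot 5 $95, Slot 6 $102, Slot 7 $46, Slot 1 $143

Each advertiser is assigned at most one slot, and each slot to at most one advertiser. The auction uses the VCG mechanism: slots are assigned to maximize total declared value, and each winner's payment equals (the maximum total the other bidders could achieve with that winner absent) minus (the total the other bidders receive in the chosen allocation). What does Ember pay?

Ember pays $37.

Efficient allocation: Apex→Slot 7 ($86), Harbor→Slot 5 ($68), Larkspur→Slot 3 ($115), Ember→Slot 6 ($143), Umbra→Slot 1 ($143); total welfare W = $555.
Ember receives Slot 6 at value $143, so the others get W − 143 = $412.
Without Ember: best allocation of the remaining 4 bidders over all 5 slots is Apex→Slot 5 ($94), Harbor→Slot 6 ($97), Larkspur→Slot 3 ($115), Umbra→Slot 1 ($143), total $449.
VCG payment = (others' best without Ember) − (others' welfare with Ember) = 449 − 412 = $37.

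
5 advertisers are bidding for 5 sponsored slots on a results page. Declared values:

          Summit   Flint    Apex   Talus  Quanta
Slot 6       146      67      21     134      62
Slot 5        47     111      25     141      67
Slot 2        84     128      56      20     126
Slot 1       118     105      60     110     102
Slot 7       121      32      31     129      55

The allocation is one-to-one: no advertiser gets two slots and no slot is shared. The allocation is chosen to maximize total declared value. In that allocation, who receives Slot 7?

Optimal: Summit→Slot 6 ($146), Flint→Slot 5 ($111), Apex→Slot 1 ($60), Talus→Slot 7 ($129), Quanta→Slot 2 ($126) — total 146+111+60+129+126 = $572.
Column-greedy (each slot in turn goes to its best remaining advertiser) gives $548, worse by 24.
Next-best assignment: Summit→Slot 7, Flint→Slot 5, Apex→Slot 1, Talus→Slot 6, Quanta→Slot 2 = $552.
Swapping Flint↔Quanta (Flint→Slot 2 $128, Quanta→Slot 5 $67) loses 42.
Talus's own top slot is Slot 5 ($141), but forcing Talus→Slot 5 and reassigning the rest optimally gives only $549 — worse by 23.

Talus receives Slot 7.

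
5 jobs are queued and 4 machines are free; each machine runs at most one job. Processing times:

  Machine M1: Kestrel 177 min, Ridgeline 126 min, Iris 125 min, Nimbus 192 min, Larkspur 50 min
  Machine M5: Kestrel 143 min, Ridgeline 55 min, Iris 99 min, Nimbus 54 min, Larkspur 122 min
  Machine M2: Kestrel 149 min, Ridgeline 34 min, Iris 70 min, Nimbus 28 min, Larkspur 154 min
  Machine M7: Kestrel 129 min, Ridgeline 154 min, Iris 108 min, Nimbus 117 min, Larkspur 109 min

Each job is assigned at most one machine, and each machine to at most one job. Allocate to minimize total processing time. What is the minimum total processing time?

Optimal: Larkspur→Machine M1 (50 min), Ridgeline→Machine M5 (55 min), Nimbus→Machine M2 (28 min), Iris→Machine M7 (108 min) — total 50+55+28+108 = 241 min.
Row-greedy (each job in turn takes its cheapest remaining machine) gives 454 min, worse by 213.
Swapping Iris↔Larkspur (Iris→Machine M1 125 min, Larkspur→Machine M7 109 min) adds 76.

Min total: 241 min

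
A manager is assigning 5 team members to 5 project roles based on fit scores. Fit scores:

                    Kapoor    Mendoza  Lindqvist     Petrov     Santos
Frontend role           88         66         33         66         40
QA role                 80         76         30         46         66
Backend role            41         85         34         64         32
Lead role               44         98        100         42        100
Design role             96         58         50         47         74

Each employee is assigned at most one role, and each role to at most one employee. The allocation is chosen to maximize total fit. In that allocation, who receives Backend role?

Mendoza receives Backend role.

This is the linear assignment problem.
Optimal: Kapoor→Design role (96 pts), Mendoza→Backend role (85 pts), Lindqvist→Lead role (100 pts), Petrov→Frontend role (66 pts), Santos→QA role (66 pts) — total 96+85+100+66+66 = 413 pts.
Column-greedy (each role in turn goes to its best remaining employee) gives 402 pts, worse by 11.
Mendoza's own top role is Lead role (98 pts), but forcing Mendoza→Lead role and reassigning the rest optimally gives only 366 pts — worse by 47.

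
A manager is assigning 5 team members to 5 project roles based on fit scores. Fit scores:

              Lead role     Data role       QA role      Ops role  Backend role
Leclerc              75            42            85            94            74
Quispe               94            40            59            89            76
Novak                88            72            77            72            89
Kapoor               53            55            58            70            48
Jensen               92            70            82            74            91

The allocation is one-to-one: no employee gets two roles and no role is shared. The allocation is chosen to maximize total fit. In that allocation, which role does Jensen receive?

This is a one-to-one assignment (maximum-weight bipartite matching).
Optimal: Leclerc→Ops role (94 pts), Quispe→Lead role (94 pts), Novak→Backend role (89 pts), Kapoor→Data role (55 pts), Jensen→QA role (82 pts) — total 94+94+89+55+82 = 414 pts.
Column-greedy (each role in turn goes to its best remaining employee) gives 373 pts, worse by 41.
Jensen's own top role is Lead role (92 pts), but forcing Jensen→Lead role and reassigning the rest optimally gives only 410 pts — worse by 4.

Jensen receives QA role.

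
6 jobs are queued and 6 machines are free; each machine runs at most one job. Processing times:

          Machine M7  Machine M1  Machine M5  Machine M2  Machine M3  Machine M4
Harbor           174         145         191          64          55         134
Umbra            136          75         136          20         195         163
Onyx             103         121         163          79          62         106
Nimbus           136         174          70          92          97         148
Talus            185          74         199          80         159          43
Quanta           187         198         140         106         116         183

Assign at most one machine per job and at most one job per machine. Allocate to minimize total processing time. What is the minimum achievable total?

Minimum total: 452 min

Treat this as an assignment problem: match each job to one machine.
Optimal: Harbor→Machine M3 (55 min), Umbra→Machine M1 (75 min), Onyx→Machine M7 (103 min), Nimbus→Machine M5 (70 min), Talus→Machine M4 (43 min), Quanta→Machine M2 (106 min) — total 55+75+103+70+43+106 = 452 min.
Column-greedy (each machine in turn goes to its cheapest remaining job) gives 505 min, worse by 53.
Checked against all permutations: 452 min is optimal.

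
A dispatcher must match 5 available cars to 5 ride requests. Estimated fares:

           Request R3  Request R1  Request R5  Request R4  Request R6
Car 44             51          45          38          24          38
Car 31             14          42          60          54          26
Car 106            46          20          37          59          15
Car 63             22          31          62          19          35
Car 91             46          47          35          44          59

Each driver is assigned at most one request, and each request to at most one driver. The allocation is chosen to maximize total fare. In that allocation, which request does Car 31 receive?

Car 31 receives Request R1.

This is a one-to-one assignment (maximum-weight bipartite matching).
Optimal: Car 44→Request R3 ($51), Car 31→Request R1 ($42), Car 106→Request R4 ($59), Car 63→Request R5 ($62), Car 91→Request R6 ($59) — total 51+42+59+62+59 = $273.
Column-greedy (each request in turn goes to its best remaining driver) gives $245, worse by 28.
Next-best assignment: Car 44→Request R1, Car 31→Request R4, Car 106→Request R3, Car 63→Request R5, Car 91→Request R6 = $266.
Swapping Car 44↔Car 91 (Car 44→Request R6 $38, Car 91→Request R3 $46) loses 26.
Car 31's own top request is Request R5 ($60), but forcing Car 31→Request R5 and reassigning the rest optimally gives only $260 — worse by 13.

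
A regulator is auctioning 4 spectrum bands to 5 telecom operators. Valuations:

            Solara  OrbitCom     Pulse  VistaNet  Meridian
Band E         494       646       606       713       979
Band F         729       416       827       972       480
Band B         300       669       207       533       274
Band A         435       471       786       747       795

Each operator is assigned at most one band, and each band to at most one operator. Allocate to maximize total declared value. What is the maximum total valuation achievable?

Maximum total: $3406M

Optimal: Meridian→Band E ($979M), VistaNet→Band F ($972M), OrbitCom→Band B ($669M), Pulse→Band A ($786M) — total 979+972+669+786 = $3406M.
Row-greedy (each operator in turn takes its best remaining band) gives $2897M, worse by 509.
Next-best assignment: Meridian→Band E, Pulse→Band F, OrbitCom→Band B, VistaNet→Band A = $3222M.
Checked against all permutations: $3406M is optimal.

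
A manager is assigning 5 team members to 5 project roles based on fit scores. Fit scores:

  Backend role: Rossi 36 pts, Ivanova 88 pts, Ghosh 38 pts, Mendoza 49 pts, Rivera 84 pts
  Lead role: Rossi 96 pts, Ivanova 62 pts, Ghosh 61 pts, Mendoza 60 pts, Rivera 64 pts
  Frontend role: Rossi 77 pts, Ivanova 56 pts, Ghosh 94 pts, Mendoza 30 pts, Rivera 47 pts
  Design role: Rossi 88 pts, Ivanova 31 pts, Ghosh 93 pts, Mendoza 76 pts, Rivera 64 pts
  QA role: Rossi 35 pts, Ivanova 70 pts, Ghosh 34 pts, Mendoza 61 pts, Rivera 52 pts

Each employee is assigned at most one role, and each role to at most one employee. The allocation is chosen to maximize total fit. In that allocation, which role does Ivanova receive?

Optimal: Rossi→Lead role (96 pts), Ivanova→QA role (70 pts), Ghosh→Frontend role (94 pts), Mendoza→Design role (76 pts), Rivera→Backend role (84 pts) — total 96+70+94+76+84 = 420 pts.
Ivanova's own top role is Backend role (88 pts), but forcing Ivanova→Backend role and reassigning the rest optimally gives only 406 pts — worse by 14.

Ivanova receives QA role.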